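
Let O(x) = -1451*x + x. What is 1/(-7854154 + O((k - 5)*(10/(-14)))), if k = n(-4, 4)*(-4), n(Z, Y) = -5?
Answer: -7/54870328 ≈ -1.2757e-7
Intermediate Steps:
k = 20 (k = -5*(-4) = 20)
O(x) = -1450*x
1/(-7854154 + O((k - 5)*(10/(-14)))) = 1/(-7854154 - 1450*(20 - 5)*10/(-14)) = 1/(-7854154 - 21750*10*(-1/14)) = 1/(-7854154 - 21750*(-5)/7) = 1/(-7854154 - 1450*(-75/7)) = 1/(-7854154 + 108750/7) = 1/(-54870328/7) = -7/54870328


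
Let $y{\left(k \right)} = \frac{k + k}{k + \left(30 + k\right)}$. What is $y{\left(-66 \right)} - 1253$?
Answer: $- \frac{21279}{17} \approx -1251.7$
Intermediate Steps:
$y{\left(k \right)} = \frac{2 k}{30 + 2 k}$
$y{\left(-66 \right)} - 1253 = - \frac{66}{15 - 66} - 1253 = - \frac{66}{-51} - 1253 = \left(-66\right) \left(- \frac{1}{51}\right) - 1253 = \frac{22}{17} - 1253 = - \frac{21279}{17}$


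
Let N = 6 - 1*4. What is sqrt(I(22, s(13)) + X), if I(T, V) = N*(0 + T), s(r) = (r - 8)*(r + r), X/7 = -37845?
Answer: I*sqrt(264871) ≈ 514.66*I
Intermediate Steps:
X = -264915 (X = 7*(-37845) = -264915)
N = 2 (N = 6 - 4 = 2)
s(r) = 2*r*(-8 + r) (s(r) = (-8 + r)*(2*r) = 2*r*(-8 + r))
I(T, V) = 2*T (I(T, V) = 2*(0 + T) = 2*T)
sqrt(I(22, s(13)) + X) = sqrt(2*22 - 264915) = sqrt(44 - 264915) = sqrt(-264871) = I*sqrt(264871)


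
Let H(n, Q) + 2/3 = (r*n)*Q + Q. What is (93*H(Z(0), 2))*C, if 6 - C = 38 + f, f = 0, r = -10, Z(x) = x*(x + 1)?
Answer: -3968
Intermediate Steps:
Z(x) = x*(1 + x)
H(n, Q) = -⅔ + Q - 10*Q*n (H(n, Q) = -⅔ + ((-10*n)*Q + Q) = -⅔ + (-10*Q*n + Q) = -⅔ + (Q - 10*Q*n) = -⅔ + Q - 10*Q*n)
C = -32 (C = 6 - (38 + 0) = 6 - 1*38 = 6 - 38 = -32)
(93*H(Z(0), 2))*C = (93*(-⅔ + 2 - 10*2*0*(1 + 0)))*(-32) = (93*(-⅔ + 2 - 10*2*0*1))*(-32) = (93*(-⅔ + 2 - 10*2*0))*(-32) = (93*(-⅔ + 2 + 0))*(-32) = (93*(4/3))*(-32) = 124*(-32) = -3968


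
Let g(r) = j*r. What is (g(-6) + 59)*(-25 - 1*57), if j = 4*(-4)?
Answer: -12710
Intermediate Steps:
j = -16
g(r) = -16*r
(g(-6) + 59)*(-25 - 1*57) = (-16*(-6) + 59)*(-25 - 1*57) = (96 + 59)*(-25 - 57) = 155*(-82) = -12710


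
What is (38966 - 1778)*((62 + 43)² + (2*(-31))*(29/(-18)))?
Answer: 413712368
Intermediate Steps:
(38966 - 1778)*((62 + 43)² + (2*(-31))*(29/(-18))) = 37188*(105² - 1798*(-1)/18) = 37188*(11025 - 62*(-29/18)) = 37188*(11025 + 899/9) = 37188*(100124/9) = 413712368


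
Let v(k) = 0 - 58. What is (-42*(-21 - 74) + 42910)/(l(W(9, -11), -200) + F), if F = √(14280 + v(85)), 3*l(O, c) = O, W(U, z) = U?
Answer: -140700/14213 + 46900*√14222/14213 ≈ 383.62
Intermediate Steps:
v(k) = -58
l(O, c) = O/3
F = √14222 (F = √(14280 - 58) = √14222 ≈ 119.26)
(-42*(-21 - 74) + 42910)/(l(W(9, -11), -200) + F) = (-42*(-21 - 74) + 42910)/((⅓)*9 + √14222) = (-42*(-95) + 42910)/(3 + √14222) = (3990 + 42910)/(3 + √14222) = 46900/(3 + √14222)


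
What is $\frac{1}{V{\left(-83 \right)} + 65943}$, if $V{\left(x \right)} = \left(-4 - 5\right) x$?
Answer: $\frac{1}{66690} \approx 1.4995 \cdot 10^{-5}$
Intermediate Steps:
$V{\left(x \right)} = - 9 x$
$\frac{1}{V{\left(-83 \right)} + 65943} = \frac{1}{\left(-9\right) \left(-83\right) + 65943} = \frac{1}{747 + 65943} = \frac{1}{66690}$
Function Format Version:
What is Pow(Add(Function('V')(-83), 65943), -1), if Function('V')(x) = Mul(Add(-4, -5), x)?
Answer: Rational(1, 66690) ≈ 1.4995e-5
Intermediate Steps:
Function('V')(x) = Mul(-9, x)
Pow(Add(Function('V')(-83), 65943), -1) = Pow(Add(Mul(-9, -83), 65943), -1) = Pow(Add(747, 65943), -1) = Pow(66690, -1) = Rational(1, 66690)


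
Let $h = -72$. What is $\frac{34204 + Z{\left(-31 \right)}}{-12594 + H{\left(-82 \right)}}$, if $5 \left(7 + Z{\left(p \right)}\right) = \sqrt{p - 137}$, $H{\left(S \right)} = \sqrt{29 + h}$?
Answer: $\frac{- 170985 i + 2 \sqrt{42}}{5 \left(\sqrt{43} + 12594 i\right)} \approx -2.7153 - 0.0016197 i$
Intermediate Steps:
$H{\left(S \right)} = i \sqrt{43}$ ($H{\left(S \right)} = \sqrt{29 - 72} = \sqrt{-43} = i \sqrt{43}$)
$Z{\left(p \right)} = -7 + \frac{\sqrt{-137 + p}}{5}$ ($Z{\left(p \right)} = -7 + \frac{\sqrt{p - 137}}{5} = -7 + \frac{\sqrt{-137 + p}}{5}$)
$\frac{34204 + Z{\left(-31 \right)}}{-12594 + H{\left(-82 \right)}} = \frac{34204 - \left(7 - \frac{\sqrt{-137 - 31}}{5}\right)}{-12594 + i \sqrt{43}} = \frac{34204 - \left(7 - \frac{\sqrt{-168}}{5}\right)}{-12594 + i \sqrt{43}} = \frac{34204 - \left(7 - \frac{2 i \sqrt{42}}{5}\right)}{-12594 + i \sqrt{43}} = \frac{34197 + \frac{2 i \sqrt{42}}{5}}{-12594 + i \sqrt{43}}$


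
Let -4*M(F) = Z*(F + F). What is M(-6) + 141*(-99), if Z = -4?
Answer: -13971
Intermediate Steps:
M(F) = 2*F (M(F) = -(-1)*(F + F) = -(-1)*2*F = -(-2)*F = 2*F)
M(-6) + 141*(-99) = 2*(-6) + 141*(-99) = -12 - 13959 = -13971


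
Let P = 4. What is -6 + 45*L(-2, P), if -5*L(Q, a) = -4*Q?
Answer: -78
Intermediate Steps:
L(Q, a) = 4*Q/5 (L(Q, a) = -(-4)*Q/5 = 4*Q/5)
-6 + 45*L(-2, P) = -6 + 45*((4/5)*(-2)) = -6 + 45*(-8/5) = -6 - 72 = -78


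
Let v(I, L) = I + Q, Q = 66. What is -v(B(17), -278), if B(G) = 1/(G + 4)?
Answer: -1387/21 ≈ -66.048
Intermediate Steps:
B(G) = 1/(4 + G)
v(I, L) = 66 + I (v(I, L) = I + 66 = 66 + I)
-v(B(17), -278) = -(66 + 1/(4 + 17)) = -(66 + 1/21) = -1*1387/21 = -1387/21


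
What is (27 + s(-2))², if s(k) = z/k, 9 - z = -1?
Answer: 484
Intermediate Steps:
z = 10 (z = 9 - 1*(-1) = 9 + 1 = 10)
s(k) = 10/k
(27 + s(-2))² = (27 + 10/(-2))² = (27 + 10*(-½))² = (27 - 5)² = 22² = 484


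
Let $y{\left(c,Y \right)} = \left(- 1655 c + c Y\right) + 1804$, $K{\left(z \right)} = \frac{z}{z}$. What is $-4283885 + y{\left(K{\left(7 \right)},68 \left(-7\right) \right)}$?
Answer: $-4284212$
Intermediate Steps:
$K{\left(z \right)} = 1$
$y{\left(c,Y \right)} = 1804 - 1655 c + Y c$ ($y{\left(c,Y \right)} = \left(- 1655 c + Y c\right) + 1804 = 1804 - 1655 c + Y c$)
$-4283885 + y{\left(K{\left(7 \right)},68 \left(-7\right) \right)} = -4283885 + \left(1804 - 1655 + 68 \left(-7\right) 1\right) = -4283885 - 327 = -4284212$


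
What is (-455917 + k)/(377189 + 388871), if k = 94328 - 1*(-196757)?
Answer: -41208/191515 ≈ -0.21517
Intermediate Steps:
k = 291085 (k = 94328 + 196757 = 291085)
(-455917 + k)/(377189 + 388871) = (-455917 + 291085)/(377189 + 388871) = -164832/766060 = -164832*1/766060 = -41208/191515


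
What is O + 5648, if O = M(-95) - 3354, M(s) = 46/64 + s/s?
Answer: 73463/32 ≈ 2295.7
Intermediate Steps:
M(s) = 55/32 (M(s) = 46*(1/64) + 1 = 23/32 + 1 = 55/32)
O = -107273/32 (O = 55/32 - 3354 = -107273/32 ≈ -3352.3)
O + 5648 = -107273/32 + 5648 = 73463/32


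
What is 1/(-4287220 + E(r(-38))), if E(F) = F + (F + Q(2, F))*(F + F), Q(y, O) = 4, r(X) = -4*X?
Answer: -1/4239644 ≈ -2.3587e-7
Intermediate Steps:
E(F) = F + 2*F*(4 + F) (E(F) = F + (F + 4)*(F + F) = F + (4 + F)*(2*F) = F + 2*F*(4 + F))
1/(-4287220 + E(r(-38))) = 1/(-4287220 + (-4*(-38))*(9 + 2*(-4*(-38)))) = 1/(-4287220 + 152*(9 + 2*152)) = 1/(-4287220 + 152*(9 + 304)) = 1/(-4287220 + 152*313) = 1/(-4287220 + 47576) = 1/(-4239644) = -1/4239644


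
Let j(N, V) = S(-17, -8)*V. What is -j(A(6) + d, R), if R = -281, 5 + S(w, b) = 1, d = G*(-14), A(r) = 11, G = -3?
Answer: -1124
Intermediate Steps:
d = 42 (d = -3*(-14) = 42)
S(w, b) = -4 (S(w, b) = -5 + 1 = -4)
j(N, V) = -4*V
-j(A(6) + d, R) = -(-4)*(-281) = -1*1124 = -1124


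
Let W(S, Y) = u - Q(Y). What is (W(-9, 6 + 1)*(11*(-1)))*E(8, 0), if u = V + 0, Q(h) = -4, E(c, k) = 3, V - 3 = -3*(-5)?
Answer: -726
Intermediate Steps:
V = 18 (V = 3 - 3*(-5) = 3 + 15 = 18)
u = 18 (u = 18 + 0 = 18)
W(S, Y) = 22 (W(S, Y) = 18 - 1*(-4) = 18 + 4 = 22)
(W(-9, 6 + 1)*(11*(-1)))*E(8, 0) = (22*(11*(-1)))*3 = (22*(-11))*3 = -242*3 = -726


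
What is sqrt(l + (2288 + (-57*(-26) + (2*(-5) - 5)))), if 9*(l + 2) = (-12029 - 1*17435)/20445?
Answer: sqrt(16787297145)/2115 ≈ 61.260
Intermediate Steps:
l = -13706/6345 (l = -2 + ((-12029 - 1*17435)/20445)/9 = -2 + ((-12029 - 17435)*(1/20445))/9 = -2 + (-29464*1/20445)/9 = -2 + (1/9)*(-1016/705) = -2 - 1016/6345 = -13706/6345 ≈ -2.1601)
sqrt(l + (2288 + (-57*(-26) + (2*(-5) - 5)))) = sqrt(-13706/6345 + (2288 + (-57*(-26) + (2*(-5) - 5)))) = sqrt(-13706/6345 + (2288 + (1482 + (-10 - 5)))) = sqrt(-13706/6345 + (2288 + (1482 - 15))) = sqrt(-13706/6345 + (2288 + 1467)) = sqrt(-13706/6345 + 3755) = sqrt(23811769/6345) = sqrt(16787297145)/2115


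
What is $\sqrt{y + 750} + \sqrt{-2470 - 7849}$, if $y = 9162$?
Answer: $2 \sqrt{2478} + i \sqrt{10319} \approx 99.559 + 101.58 i$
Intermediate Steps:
$\sqrt{y + 750} + \sqrt{-2470 - 7849} = \sqrt{9162 + 750} + \sqrt{-2470 - 7849} = \sqrt{9912} + \sqrt{-10319} = 2 \sqrt{2478} + i \sqrt{10319}$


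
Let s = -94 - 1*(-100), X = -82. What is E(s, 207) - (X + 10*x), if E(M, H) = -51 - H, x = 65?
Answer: -826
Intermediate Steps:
s = 6 (s = -94 + 100 = 6)
E(s, 207) - (X + 10*x) = (-51 - 1*207) - (-82 + 10*65) = (-51 - 207) - (-82 + 650) = -258 - 1*568 = -258 - 568 = -826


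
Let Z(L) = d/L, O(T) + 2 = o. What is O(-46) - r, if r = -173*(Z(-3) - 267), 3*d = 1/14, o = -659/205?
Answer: -1193283689/25830 ≈ -46198.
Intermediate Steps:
o = -659/205 (o = -659*1/205 = -659/205 ≈ -3.2146)
d = 1/42 (d = (⅓)/14 = (⅓)*(1/14) = 1/42 ≈ 0.023810)
O(T) = -1069/205 (O(T) = -2 - 659/205 = -1069/205)
Z(L) = 1/(42*L)
r = 5820239/126 (r = -173*((1/42)/(-3) - 267) = -173*((1/42)*(-⅓) - 267) = -173*(-1/126 - 267) = -173*(-33643/126) = 5820239/126 ≈ 46192.)
O(-46) - r = -1069/205 - 1*5820239/126 = -1069/205 - 5820239/126 = -1193283689/25830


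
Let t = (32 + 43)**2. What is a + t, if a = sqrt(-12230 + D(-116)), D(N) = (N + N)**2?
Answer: 5625 + sqrt(41594) ≈ 5828.9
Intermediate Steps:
D(N) = 4*N**2 (D(N) = (2*N)**2 = 4*N**2)
a = sqrt(41594) (a = sqrt(-12230 + 4*(-116)**2) = sqrt(-12230 + 4*13456) = sqrt(-12230 + 53824) = sqrt(41594) ≈ 203.95)
t = 5625 (t = 75**2 = 5625)
a + t = sqrt(41594) + 5625 = 5625 + sqrt(41594)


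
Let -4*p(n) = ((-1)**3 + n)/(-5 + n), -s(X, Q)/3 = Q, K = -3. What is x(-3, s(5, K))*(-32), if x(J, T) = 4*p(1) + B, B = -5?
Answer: 160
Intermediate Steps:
s(X, Q) = -3*Q
p(n) = -(-1 + n)/(4*(-5 + n)) (p(n) = -((-1)**3 + n)/(4*(-5 + n)) = -(-1 + n)/(4*(-5 + n)))
x(J, T) = -5 (x(J, T) = 4*((1 - 1*1)/(4*(-5 + 1))) - 5 = 4*((1/4)*(1 - 1)/(-4)) - 5 = 4*((1/4)*(-1/4)*0) - 5 = 4*0 - 5 = 0 - 5 = -5)
x(-3, s(5, K))*(-32) = -5*(-32) = 160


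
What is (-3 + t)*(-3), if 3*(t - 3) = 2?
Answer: -2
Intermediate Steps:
t = 11/3 (t = 3 + (⅓)*2 = 3 + ⅔ = 11/3 ≈ 3.6667)
(-3 + t)*(-3) = (-3 + 11/3)*(-3) = (⅔)*(-3) = -2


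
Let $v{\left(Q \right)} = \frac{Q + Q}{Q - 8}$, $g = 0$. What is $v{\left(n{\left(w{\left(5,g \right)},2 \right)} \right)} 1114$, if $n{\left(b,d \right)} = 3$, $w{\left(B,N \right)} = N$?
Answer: $- \frac{6684}{5} \approx -1336.8$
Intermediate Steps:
$v{\left(Q \right)} = \frac{2 Q}{-8 + Q}$
$v{\left(n{\left(w{\left(5,g \right)},2 \right)} \right)} 1114 = 2 \cdot 3 \frac{1}{-8 + 3} \cdot 1114 = 2 \cdot 3 \frac{1}{-5} \cdot 1114 = 2 \cdot 3 \left(- \frac{1}{5}\right) 1114 = \left(- \frac{6}{5}\right) 1114 = - \frac{6684}{5}$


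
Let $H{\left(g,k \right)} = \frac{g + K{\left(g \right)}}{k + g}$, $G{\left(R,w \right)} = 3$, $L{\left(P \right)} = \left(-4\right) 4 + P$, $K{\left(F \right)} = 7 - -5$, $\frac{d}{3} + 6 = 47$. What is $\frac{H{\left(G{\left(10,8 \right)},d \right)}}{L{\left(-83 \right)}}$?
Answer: $- \frac{5}{4158} \approx -0.0012025$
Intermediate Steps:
$d = 123$ ($d = -18 + 3 \cdot 47 = -18 + 141 = 123$)
$K{\left(F \right)} = 12$ ($K{\left(F \right)} = 7 + 5 = 12$)
$L{\left(P \right)} = -16 + P$
$H{\left(g,k \right)} = \frac{12 + g}{g + k}$ ($H{\left(g,k \right)} = \frac{g + 12}{k + g} = \frac{12 + g}{g + k}$)
$\frac{H{\left(G{\left(10,8 \right)},d \right)}}{L{\left(-83 \right)}} = \frac{\frac{1}{3 + 123} \left(12 + 3\right)}{-16 - 83} = \frac{\frac{1}{126} \cdot 15}{-99} = \frac{1}{126} \cdot 15 \left(- \frac{1}{99}\right) = \frac{5}{42} \left(- \frac{1}{99}\right) = - \frac{5}{4158}$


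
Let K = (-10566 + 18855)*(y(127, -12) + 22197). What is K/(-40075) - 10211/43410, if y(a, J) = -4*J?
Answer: -64037817847/13917246 ≈ -4601.3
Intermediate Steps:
K = 184388805 (K = (-10566 + 18855)*(-4*(-12) + 22197) = 8289*(48 + 22197) = 8289*22245 = 184388805)
K/(-40075) - 10211/43410 = 184388805/(-40075) - 10211/43410 = 184388805*(-1/40075) - 10211*1/43410 = -36877761/8015 - 10211/43410 = -64037817847/13917246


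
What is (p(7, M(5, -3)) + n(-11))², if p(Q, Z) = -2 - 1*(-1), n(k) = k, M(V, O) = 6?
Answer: 144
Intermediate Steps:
p(Q, Z) = -1 (p(Q, Z) = -2 + 1 = -1)
(p(7, M(5, -3)) + n(-11))² = (-1 - 11)² = (-12)² = 144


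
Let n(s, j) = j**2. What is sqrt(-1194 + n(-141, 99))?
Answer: sqrt(8607) ≈ 92.774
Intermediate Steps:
sqrt(-1194 + n(-141, 99)) = sqrt(-1194 + 99**2) = sqrt(-1194 + 9801) = sqrt(8607)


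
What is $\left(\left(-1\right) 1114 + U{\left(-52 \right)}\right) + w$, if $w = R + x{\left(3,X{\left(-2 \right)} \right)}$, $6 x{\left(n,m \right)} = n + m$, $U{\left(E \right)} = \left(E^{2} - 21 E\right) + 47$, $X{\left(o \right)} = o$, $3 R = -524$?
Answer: $\frac{5109}{2} \approx 2554.5$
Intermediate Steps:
$R = - \frac{524}{3}$ ($R = \frac{1}{3} \left(-524\right) = - \frac{524}{3} \approx -174.67$)
$U{\left(E \right)} = 47 + E^{2} - 21 E$
$x{\left(n,m \right)} = \frac{m}{6} + \frac{n}{6}$ ($x{\left(n,m \right)} = \frac{n + m}{6} = \frac{m + n}{6} = \frac{m}{6} + \frac{n}{6}$)
$w = - \frac{349}{2}$ ($w = - \frac{524}{3} + \left(\frac{1}{6} \left(-2\right) + \frac{1}{6} \cdot 3\right) = - \frac{524}{3} + \left(- \frac{1}{3} + \frac{1}{2}\right) = - \frac{524}{3} + \frac{1}{6} = - \frac{349}{2} \approx -174.5$)
$\left(\left(-1\right) 1114 + U{\left(-52 \right)}\right) + w = \left(\left(-1\right) 1114 + \left(47 + \left(-52\right)^{2} - -1092\right)\right) - \frac{349}{2} = \left(-1114 + \left(47 + 2704 + 1092\right)\right) - \frac{349}{2} = \left(-1114 + 3843\right) - \frac{349}{2} = 2729 - \frac{349}{2} = \frac{5109}{2}$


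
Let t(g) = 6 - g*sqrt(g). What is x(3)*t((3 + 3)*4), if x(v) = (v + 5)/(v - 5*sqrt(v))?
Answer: -24/11 - 40*sqrt(3)/11 + 192*sqrt(6)/11 + 960*sqrt(2)/11 ≈ 157.70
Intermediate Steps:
t(g) = 6 - g**(3/2)
x(v) = (5 + v)/(v - 5*sqrt(v))
x(3)*t((3 + 3)*4) = ((5 + 3)/(3 - 5*sqrt(3)))*(6 - ((3 + 3)*4)**(3/2)) = (8/(3 - 5*sqrt(3)))*(6 - (6*4)**(3/2)) = (8/(3 - 5*sqrt(3)))*(6 - 24**(3/2)) = (8/(3 - 5*sqrt(3)))*(6 - 48*sqrt(6)) = 8*(6 - 48*sqrt(6))/(3 - 5*sqrt(3))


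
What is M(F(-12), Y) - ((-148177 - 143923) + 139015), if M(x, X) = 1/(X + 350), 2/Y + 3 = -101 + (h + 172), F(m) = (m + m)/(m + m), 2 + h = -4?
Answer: 1661125366/10851 ≈ 1.5309e+5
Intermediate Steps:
h = -6 (h = -2 - 4 = -6)
F(m) = 1 (F(m) = (2*m)/((2*m)) = (2*m)*(1/(2*m)) = 1)
Y = 1/31 (Y = 2/(-3 + (-101 + (-6 + 172))) = 2/(-3 + (-101 + 166)) = 2/(-3 + 65) = 2/62 = 2*(1/62) = 1/31 ≈ 0.032258)
M(x, X) = 1/(350 + X)
M(F(-12), Y) - ((-148177 - 143923) + 139015) = 1/(350 + 1/31) - ((-148177 - 143923) + 139015) = 1/(10851/31) - (-292100 + 139015) = 31/10851 - 1*(-153085) = 31/10851 + 153085 = 1661125366/10851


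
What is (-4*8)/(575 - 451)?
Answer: -8/31 ≈ -0.25806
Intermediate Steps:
(-4*8)/(575 - 451) = -32/124 = -32*1/124 = -8/31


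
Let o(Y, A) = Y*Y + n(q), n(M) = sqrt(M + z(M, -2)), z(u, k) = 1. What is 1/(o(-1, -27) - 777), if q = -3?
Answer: -388/301089 - I*sqrt(2)/602178 ≈ -0.0012887 - 2.3485e-6*I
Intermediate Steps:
n(M) = sqrt(1 + M) (n(M) = sqrt(M + 1) = sqrt(1 + M))
o(Y, A) = Y**2 + I*sqrt(2) (o(Y, A) = Y*Y + sqrt(1 - 3) = Y**2 + sqrt(-2) = Y**2 + I*sqrt(2))
1/(o(-1, -27) - 777) = 1/(((-1)**2 + I*sqrt(2)) - 777) = 1/((1 + I*sqrt(2)) - 777) = 1/(-776 + I*sqrt(2))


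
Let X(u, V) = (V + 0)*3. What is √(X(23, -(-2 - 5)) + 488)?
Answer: √509 ≈ 22.561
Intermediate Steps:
X(u, V) = 3*V (X(u, V) = V*3 = 3*V)
√(X(23, -(-2 - 5)) + 488) = √(3*(-(-2 - 5)) + 488) = √(3*(-1*(-7)) + 488) = √(3*7 + 488) = √(21 + 488) = √509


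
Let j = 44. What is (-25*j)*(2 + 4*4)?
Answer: -19800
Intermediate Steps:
(-25*j)*(2 + 4*4) = (-25*44)*(2 + 4*4) = -1100*(2 + 16) = -1100*18 = -19800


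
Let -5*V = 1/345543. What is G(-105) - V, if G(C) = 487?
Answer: 841397206/1727715 ≈ 487.00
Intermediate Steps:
V = -1/1727715 (V = -⅕/345543 = -⅕*1/345543 = -1/1727715 ≈ -5.7880e-7)
G(-105) - V = 487 - 1*(-1/1727715) = 487 + 1/1727715 = 841397206/1727715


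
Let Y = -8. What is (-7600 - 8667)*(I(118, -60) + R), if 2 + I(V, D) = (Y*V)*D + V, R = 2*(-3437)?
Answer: -811430494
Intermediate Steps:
R = -6874
I(V, D) = -2 + V - 8*D*V (I(V, D) = -2 + ((-8*V)*D + V) = -2 + (-8*D*V + V) = -2 + (V - 8*D*V) = -2 + V - 8*D*V)
(-7600 - 8667)*(I(118, -60) + R) = (-7600 - 8667)*((-2 + 118 - 8*(-60)*118) - 6874) = -16267*((-2 + 118 + 56640) - 6874) = -16267*(56756 - 6874) = -16267*49882 = -811430494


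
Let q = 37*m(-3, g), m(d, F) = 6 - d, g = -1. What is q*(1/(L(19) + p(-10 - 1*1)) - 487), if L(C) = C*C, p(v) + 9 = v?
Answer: -55299978/341 ≈ -1.6217e+5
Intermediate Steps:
p(v) = -9 + v
L(C) = C**2
q = 333 (q = 37*(6 - 1*(-3)) = 37*(6 + 3) = 37*9 = 333)
q*(1/(L(19) + p(-10 - 1*1)) - 487) = 333*(1/(19**2 + (-9 + (-10 - 1*1))) - 487) = 333*(1/(361 + (-9 + (-10 - 1))) - 487) = 333*(1/(361 + (-9 - 11)) - 487) = 333*(1/(361 - 20) - 487) = 333*(1/341 - 487) = 333*(-166066/341) = -55299978/341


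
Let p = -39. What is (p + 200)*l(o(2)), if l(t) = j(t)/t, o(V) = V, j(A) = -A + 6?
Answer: 322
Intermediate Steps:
j(A) = 6 - A
l(t) = (6 - t)/t
(p + 200)*l(o(2)) = (-39 + 200)*((6 - 1*2)/2) = 161*((6 - 2)/2) = 161*((½)*4) = 161*2 = 322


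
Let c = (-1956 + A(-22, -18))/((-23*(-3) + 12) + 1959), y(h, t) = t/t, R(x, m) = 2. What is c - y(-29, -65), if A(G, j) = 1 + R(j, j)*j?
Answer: -4031/2040 ≈ -1.9760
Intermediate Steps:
A(G, j) = 1 + 2*j
y(h, t) = 1
c = -1991/2040 (c = (-1956 + (1 + 2*(-18)))/((-23*(-3) + 12) + 1959) = (-1956 + (1 - 36))/((69 + 12) + 1959) = (-1956 - 35)/(81 + 1959) = -1991/2040 ≈ -0.97598)
c - y(-29, -65) = -1991/2040 - 1*1 = -1991/2040 - 1 = -4031/2040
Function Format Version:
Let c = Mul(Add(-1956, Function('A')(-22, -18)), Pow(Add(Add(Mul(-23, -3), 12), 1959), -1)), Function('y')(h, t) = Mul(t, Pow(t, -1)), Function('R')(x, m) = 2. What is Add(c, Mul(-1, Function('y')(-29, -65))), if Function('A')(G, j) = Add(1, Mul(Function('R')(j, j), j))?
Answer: Rational(-4031, 2040) ≈ -1.9760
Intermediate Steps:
Function('A')(G, j) = Add(1, Mul(2, j))
Function('y')(h, t) = 1
c = Rational(-1991, 2040) (c = Mul(Add(-1956, Add(1, Mul(2, -18))), Pow(Add(Add(Mul(-23, -3), 12), 1959), -1)) = Mul(Add(-1956, Add(1, -36)), Pow(Add(Add(69, 12), 1959), -1)) = Mul(Add(-1956, -35), Pow(Add(81, 1959), -1)) = Mul(-1991, Pow(2040, -1)) = Mul(-1991, Rational(1, 2040)) = Rational(-1991, 2040) ≈ -0.97598)
Add(c, Mul(-1, Function('y')(-29, -65))) = Add(Rational(-1991, 2040), Mul(-1, 1)) = Add(Rational(-1991, 2040), -1) = Rational(-4031, 2040)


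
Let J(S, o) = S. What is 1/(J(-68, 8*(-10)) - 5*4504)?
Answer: -1/22588 ≈ -4.4271e-5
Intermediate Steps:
1/(J(-68, 8*(-10)) - 5*4504) = 1/(-68 - 5*4504) = 1/(-68 - 22520) = 1/(-22588) = -1/22588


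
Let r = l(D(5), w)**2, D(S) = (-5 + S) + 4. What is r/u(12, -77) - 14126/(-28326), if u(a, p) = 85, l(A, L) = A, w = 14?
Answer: 826963/1203855 ≈ 0.68693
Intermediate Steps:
D(S) = -1 + S
r = 16 (r = (-1 + 5)**2 = 4**2 = 16)
r/u(12, -77) - 14126/(-28326) = 16/85 - 14126/(-28326) = 16*(1/85) - 14126*(-1/28326) = 16/85 + 7063/14163 = 826963/1203855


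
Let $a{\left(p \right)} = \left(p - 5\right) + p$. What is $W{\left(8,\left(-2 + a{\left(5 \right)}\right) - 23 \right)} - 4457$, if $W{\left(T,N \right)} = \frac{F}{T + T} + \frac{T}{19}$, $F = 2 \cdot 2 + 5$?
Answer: $- \frac{1354629}{304} \approx -4456.0$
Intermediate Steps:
$a{\left(p \right)} = -5 + 2 p$ ($a{\left(p \right)} = \left(-5 + p\right) + p = -5 + 2 p$)
$F = 9$ ($F = 4 + 5 = 9$)
$W{\left(T,N \right)} = \frac{T}{19} + \frac{9}{2 T}$ ($W{\left(T,N \right)} = \frac{9}{T + T} + \frac{T}{19} = \frac{9}{2 T} + T \frac{1}{19} = 9 \frac{1}{2 T} + \frac{T}{19} = \frac{9}{2 T} + \frac{T}{19} = \frac{T}{19} + \frac{9}{2 T}$)
$W{\left(8,\left(-2 + a{\left(5 \right)}\right) - 23 \right)} - 4457 = \left(\frac{1}{19} \cdot 8 + \frac{9}{2 \cdot 8}\right) - 4457 = \left(\frac{8}{19} + \frac{9}{2} \cdot \frac{1}{8}\right) - 4457 = \left(\frac{8}{19} + \frac{9}{16}\right) - 4457 = \frac{299}{304} - 4457 = - \frac{1354629}{304}$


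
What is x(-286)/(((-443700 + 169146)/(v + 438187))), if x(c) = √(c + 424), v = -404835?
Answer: -16676*√138/137277 ≈ -1.4270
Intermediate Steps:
x(c) = √(424 + c)
x(-286)/(((-443700 + 169146)/(v + 438187))) = √(424 - 286)/(((-443700 + 169146)/(-404835 + 438187))) = √138/((-274554/33352)) = √138/((-274554*1/33352)) = √138/(-137277/16676) = √138*(-16676/137277) = -16676*√138/137277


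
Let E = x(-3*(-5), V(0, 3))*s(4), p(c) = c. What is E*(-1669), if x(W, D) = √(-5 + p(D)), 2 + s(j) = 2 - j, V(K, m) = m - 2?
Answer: 13352*I ≈ 13352.0*I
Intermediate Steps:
V(K, m) = -2 + m
s(j) = -j (s(j) = -2 + (2 - j) = -j)
x(W, D) = √(-5 + D)
E = -8*I (E = √(-5 + (-2 + 3))*(-1*4) = √(-5 + 1)*(-4) = √(-4)*(-4) = (2*I)*(-4) = -8*I ≈ -8.0*I)
E*(-1669) = -8*I*(-1669) = 13352*I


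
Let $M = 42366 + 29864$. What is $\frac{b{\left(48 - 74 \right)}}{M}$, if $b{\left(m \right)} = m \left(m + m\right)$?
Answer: $\frac{676}{36115} \approx 0.018718$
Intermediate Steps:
$b{\left(m \right)} = 2 m^{2}$ ($b{\left(m \right)} = m 2 m = 2 m^{2}$)
$M = 72230$
$\frac{b{\left(48 - 74 \right)}}{M} = \frac{2 \left(48 - 74\right)^{2}}{72230} = 2 \left(-26\right)^{2} \cdot \frac{1}{72230} = 2 \cdot 676 \cdot \frac{1}{72230} = 1352 \cdot \frac{1}{72230} = \frac{676}{36115}$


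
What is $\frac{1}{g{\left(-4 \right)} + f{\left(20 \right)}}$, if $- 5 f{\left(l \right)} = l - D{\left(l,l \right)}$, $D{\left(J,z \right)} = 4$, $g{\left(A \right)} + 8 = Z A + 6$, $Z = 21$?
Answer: $- \frac{5}{446} \approx -0.011211$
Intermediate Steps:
$g{\left(A \right)} = -2 + 21 A$ ($g{\left(A \right)} = -8 + \left(21 A + 6\right) = -8 + \left(6 + 21 A\right) = -2 + 21 A$)
$f{\left(l \right)} = \frac{4}{5} - \frac{l}{5}$ ($f{\left(l \right)} = - \frac{l - 4}{5} = - \frac{-4 + l}{5} = \frac{4}{5} - \frac{l}{5}$)
$\frac{1}{g{\left(-4 \right)} + f{\left(20 \right)}} = \frac{1}{\left(-2 + 21 \left(-4\right)\right) + \left(\frac{4}{5} - 4\right)} = \frac{1}{\left(-2 - 84\right) + \left(\frac{4}{5} - 4\right)} = \frac{1}{-86 - \frac{16}{5}} = \frac{1}{- \frac{446}{5}} = - \frac{5}{446}$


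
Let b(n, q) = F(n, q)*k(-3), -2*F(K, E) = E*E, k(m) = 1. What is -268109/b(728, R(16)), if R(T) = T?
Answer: 268109/128 ≈ 2094.6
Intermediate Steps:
F(K, E) = -E**2/2 (F(K, E) = -E*E/2 = -E**2/2)
b(n, q) = -q**2/2 (b(n, q) = -q**2/2*1 = -q**2/2)
-268109/b(728, R(16)) = -268109/((-1/2*16**2)) = -268109/((-1/2*256)) = -268109/(-128) = -268109*(-1/128) = 268109/128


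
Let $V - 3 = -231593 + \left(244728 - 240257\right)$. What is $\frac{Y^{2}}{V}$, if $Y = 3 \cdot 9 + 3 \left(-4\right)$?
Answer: $- \frac{225}{227119} \approx -0.00099067$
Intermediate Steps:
$Y = 15$ ($Y = 27 - 12 = 15$)
$V = -227119$ ($V = 3 + \left(-231593 + \left(244728 - 240257\right)\right) = 3 + \left(-231593 + 4471\right) = 3 - 227122 = -227119$)
$\frac{Y^{2}}{V} = \frac{15^{2}}{-227119} = 225 \left(- \frac{1}{227119}\right) = - \frac{225}{227119}$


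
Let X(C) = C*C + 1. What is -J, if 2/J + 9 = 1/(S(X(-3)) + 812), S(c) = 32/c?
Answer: 8152/36679 ≈ 0.22225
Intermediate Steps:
X(C) = 1 + C**2 (X(C) = C**2 + 1 = 1 + C**2)
J = -8152/36679 (J = 2/(-9 + 1/(32/(1 + (-3)**2) + 812)) = 2/(-9 + 1/(32/(1 + 9) + 812)) = 2/(-9 + 1/(32/10 + 812)) = 2/(-9 + 1/(32*(1/10) + 812)) = 2/(-9 + 1/(16/5 + 812)) = 2/(-9 + 1/(4076/5)) = 2/(-9 + 5/4076) = 2/(-36679/4076) = 2*(-4076/36679) = -8152/36679 ≈ -0.22225)
-J = -1*(-8152/36679) = 8152/36679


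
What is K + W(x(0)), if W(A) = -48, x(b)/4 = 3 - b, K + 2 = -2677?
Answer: -2727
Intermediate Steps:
K = -2679 (K = -2 - 2677 = -2679)
x(b) = 12 - 4*b (x(b) = 4*(3 - b) = 12 - 4*b)
K + W(x(0)) = -2679 - 48 = -2727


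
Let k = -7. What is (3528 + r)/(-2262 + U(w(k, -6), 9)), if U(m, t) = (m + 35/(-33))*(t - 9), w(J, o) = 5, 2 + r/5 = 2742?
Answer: -8614/1131 ≈ -7.6163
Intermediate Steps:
r = 13700 (r = -10 + 5*2742 = -10 + 13710 = 13700)
U(m, t) = (-9 + t)*(-35/33 + m) (U(m, t) = (m + 35*(-1/33))*(-9 + t) = (m - 35/33)*(-9 + t) = (-35/33 + m)*(-9 + t) = (-9 + t)*(-35/33 + m))
(3528 + r)/(-2262 + U(w(k, -6), 9)) = (3528 + 13700)/(-2262 + (105/11 - 9*5 - 35/33*9 + 5*9)) = 17228/(-2262 + (105/11 - 45 - 105/11 + 45)) = 17228/(-2262 + 0) = 17228/(-2262) = 17228*(-1/2262) = -8614/1131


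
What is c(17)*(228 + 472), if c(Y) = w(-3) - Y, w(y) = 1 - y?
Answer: -9100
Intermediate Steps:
c(Y) = 4 - Y (c(Y) = (1 - 1*(-3)) - Y = (1 + 3) - Y = 4 - Y)
c(17)*(228 + 472) = (4 - 1*17)*(228 + 472) = (4 - 17)*700 = -13*700 = -9100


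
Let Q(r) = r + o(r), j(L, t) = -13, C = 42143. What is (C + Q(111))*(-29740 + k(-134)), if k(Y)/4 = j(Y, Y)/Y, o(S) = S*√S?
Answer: -84193376716/67 - 221173494*√111/67 ≈ -1.2914e+9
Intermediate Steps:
o(S) = S^(3/2)
k(Y) = -52/Y (k(Y) = 4*(-13/Y) = -52/Y)
Q(r) = r + r^(3/2)
(C + Q(111))*(-29740 + k(-134)) = (42143 + (111 + 111^(3/2)))*(-29740 - 52/(-134)) = (42143 + (111 + 111*√111))*(-29740 - 52*(-1/134)) = (42254 + 111*√111)*(-29740 + 26/67) = (42254 + 111*√111)*(-1992554/67) = -84193376716/67 - 221173494*√111/67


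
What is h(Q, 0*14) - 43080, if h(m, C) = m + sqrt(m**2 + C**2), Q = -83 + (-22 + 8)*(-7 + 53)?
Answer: -43080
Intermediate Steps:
Q = -727 (Q = -83 - 14*46 = -83 - 644 = -727)
h(m, C) = m + sqrt(C**2 + m**2)
h(Q, 0*14) - 43080 = (-727 + sqrt((0*14)**2 + (-727)**2)) - 43080 = (-727 + sqrt(0**2 + 528529)) - 43080 = (-727 + sqrt(0 + 528529)) - 43080 = (-727 + sqrt(528529)) - 43080 = (-727 + 727) - 43080 = 0 - 43080 = -43080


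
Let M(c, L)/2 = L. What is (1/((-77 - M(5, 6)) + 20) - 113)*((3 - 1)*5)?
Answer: -77980/69 ≈ -1130.1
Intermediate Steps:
M(c, L) = 2*L
(1/((-77 - M(5, 6)) + 20) - 113)*((3 - 1)*5) = (1/((-77 - 2*6) + 20) - 113)*((3 - 1)*5) = (1/((-77 - 1*12) + 20) - 113)*(2*5) = (1/((-77 - 12) + 20) - 113)*10 = (1/(-89 + 20) - 113)*10 = (1/(-69) - 113)*10 = (-1/69 - 113)*10 = -7798/69*10 = -77980/69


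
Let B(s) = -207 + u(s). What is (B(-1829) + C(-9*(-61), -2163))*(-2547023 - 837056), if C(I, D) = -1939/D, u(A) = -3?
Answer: 218655496427/309 ≈ 7.0762e+8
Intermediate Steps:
B(s) = -210 (B(s) = -207 - 3 = -210)
(B(-1829) + C(-9*(-61), -2163))*(-2547023 - 837056) = (-210 - 1939/(-2163))*(-2547023 - 837056) = (-210 - 1939*(-1/2163))*(-3384079) = (-210 + 277/309)*(-3384079) = -64613/309*(-3384079) = 218655496427/309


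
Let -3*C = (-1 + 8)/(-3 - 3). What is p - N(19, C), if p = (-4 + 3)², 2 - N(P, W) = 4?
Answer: 3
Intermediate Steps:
C = 7/18 (C = -(-1 + 8)/(3*(-3 - 3)) = -7/(3*(-6)) = -7*(-1)/(3*6) = -⅓*(-7/6) = 7/18 ≈ 0.38889)
N(P, W) = -2 (N(P, W) = 2 - 1*4 = 2 - 4 = -2)
p = 1 (p = (-1)² = 1)
p - N(19, C) = 1 - 1*(-2) = 1 + 2 = 3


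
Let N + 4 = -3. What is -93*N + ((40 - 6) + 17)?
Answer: 702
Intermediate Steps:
N = -7 (N = -4 - 3 = -7)
-93*N + ((40 - 6) + 17) = -93*(-7) + ((40 - 6) + 17) = 651 + (34 + 17) = 651 + 51 = 702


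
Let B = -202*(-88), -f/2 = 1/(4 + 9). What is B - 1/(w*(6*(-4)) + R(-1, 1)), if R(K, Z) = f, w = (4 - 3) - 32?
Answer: 171893907/9670 ≈ 17776.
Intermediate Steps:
w = -31 (w = 1 - 32 = -31)
f = -2/13 (f = -2/(4 + 9) = -2/13 ≈ -0.15385)
R(K, Z) = -2/13
B = 17776
B - 1/(w*(6*(-4)) + R(-1, 1)) = 17776 - 1/(-186*(-4) - 2/13) = 17776 - 1/(-31*(-24) - 2/13) = 17776 - 1/(744 - 2/13) = 17776 - 1/9670/13 = 17776 - 1*13/9670 = 17776 - 13/9670 = 171893907/9670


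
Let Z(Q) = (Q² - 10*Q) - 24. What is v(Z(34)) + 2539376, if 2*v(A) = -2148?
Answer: 2538302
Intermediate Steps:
Z(Q) = -24 + Q² - 10*Q
v(A) = -1074 (v(A) = (½)*(-2148) = -1074)
v(Z(34)) + 2539376 = -1074 + 2539376 = 2538302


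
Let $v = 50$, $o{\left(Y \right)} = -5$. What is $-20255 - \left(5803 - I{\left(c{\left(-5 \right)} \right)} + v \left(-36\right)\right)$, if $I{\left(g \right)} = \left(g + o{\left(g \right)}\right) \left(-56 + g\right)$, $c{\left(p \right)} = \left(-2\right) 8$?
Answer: $-22746$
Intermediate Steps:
$c{\left(p \right)} = -16$
$I{\left(g \right)} = \left(-56 + g\right) \left(-5 + g\right)$ ($I{\left(g \right)} = \left(g - 5\right) \left(-56 + g\right) = \left(-5 + g\right) \left(-56 + g\right) = \left(-56 + g\right) \left(-5 + g\right)$)
$-20255 - \left(5803 - I{\left(c{\left(-5 \right)} \right)} + v \left(-36\right)\right) = -20255 + \left(\left(280 + \left(-16\right)^{2} - -976\right) - \left(5803 - 1800\right)\right) = -20255 + \left(\left(280 + 256 + 976\right) - 4003\right) = -20255 + \left(1512 - 4003\right) = -20255 - 2491 = -22746$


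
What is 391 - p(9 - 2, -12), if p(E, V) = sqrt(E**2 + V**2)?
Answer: 391 - sqrt(193) ≈ 377.11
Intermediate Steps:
391 - p(9 - 2, -12) = 391 - sqrt((9 - 2)**2 + (-12)**2) = 391 - sqrt(7**2 + 144) = 391 - sqrt(49 + 144) = 391 - sqrt(193)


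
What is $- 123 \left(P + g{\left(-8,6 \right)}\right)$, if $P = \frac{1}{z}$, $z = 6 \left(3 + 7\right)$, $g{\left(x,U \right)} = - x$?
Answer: $- \frac{19721}{20} \approx -986.05$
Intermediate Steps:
$z = 60$ ($z = 6 \cdot 10 = 60$)
$P = \frac{1}{60} \approx 0.016667$
$- 123 \left(P + g{\left(-8,6 \right)}\right) = - 123 \left(\frac{1}{60} - -8\right) = - 123 \left(\frac{1}{60} + 8\right) = \left(-123\right) \frac{481}{60} = - \frac{19721}{20}$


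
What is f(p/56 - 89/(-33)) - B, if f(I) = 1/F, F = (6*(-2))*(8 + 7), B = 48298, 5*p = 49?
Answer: -8693641/180 ≈ -48298.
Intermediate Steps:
p = 49/5 (p = (⅕)*49 = 49/5 ≈ 9.8000)
F = -180 (F = -12*15 = -180)
f(I) = -1/180 (f(I) = 1/(-180) = -1/180)
f(p/56 - 89/(-33)) - B = -1/180 - 1*48298 = -1/180 - 48298 = -8693641/180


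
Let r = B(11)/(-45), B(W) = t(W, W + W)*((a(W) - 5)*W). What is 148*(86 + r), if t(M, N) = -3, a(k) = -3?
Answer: 177896/15 ≈ 11860.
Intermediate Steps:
B(W) = 24*W (B(W) = -3*(-3 - 5)*W = -(-24)*W = 24*W)
r = -88/15 (r = (24*11)/(-45) = 264*(-1/45) = -88/15 ≈ -5.8667)
148*(86 + r) = 148*(86 - 88/15) = 148*(1202/15) = 177896/15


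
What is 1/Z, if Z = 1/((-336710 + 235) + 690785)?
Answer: 354310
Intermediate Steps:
Z = 1/354310 (Z = 1/(-336475 + 690785) = 1/354310 ≈ 2.8224e-6)
1/Z = 1/(1/354310) = 354310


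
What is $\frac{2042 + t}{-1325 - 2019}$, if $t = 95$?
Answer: $- \frac{2137}{3344} \approx -0.63906$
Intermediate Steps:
$\frac{2042 + t}{-1325 - 2019} = \frac{2042 + 95}{-1325 - 2019} = \frac{2137}{-3344} = 2137 \left(- \frac{1}{3344}\right) = - \frac{2137}{3344}$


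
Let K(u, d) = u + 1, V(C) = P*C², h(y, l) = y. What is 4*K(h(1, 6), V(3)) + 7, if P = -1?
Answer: 15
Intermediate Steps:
V(C) = -C²
K(u, d) = 1 + u
4*K(h(1, 6), V(3)) + 7 = 4*(1 + 1) + 7 = 4*2 + 7 = 8 + 7 = 15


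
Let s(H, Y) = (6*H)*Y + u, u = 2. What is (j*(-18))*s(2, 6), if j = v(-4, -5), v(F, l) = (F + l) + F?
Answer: 17316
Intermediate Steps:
s(H, Y) = 2 + 6*H*Y (s(H, Y) = (6*H)*Y + 2 = 6*H*Y + 2 = 2 + 6*H*Y)
v(F, l) = l + 2*F
j = -13 (j = -5 + 2*(-4) = -5 - 8 = -13)
(j*(-18))*s(2, 6) = (-13*(-18))*(2 + 6*2*6) = 234*(2 + 72) = 234*74 = 17316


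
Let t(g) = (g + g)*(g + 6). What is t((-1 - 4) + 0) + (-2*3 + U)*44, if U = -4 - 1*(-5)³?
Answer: 5050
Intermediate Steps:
U = 121 (U = -4 - 1*(-125) = -4 + 125 = 121)
t(g) = 2*g*(6 + g) (t(g) = (2*g)*(6 + g) = 2*g*(6 + g))
t((-1 - 4) + 0) + (-2*3 + U)*44 = 2*((-1 - 4) + 0)*(6 + ((-1 - 4) + 0)) + (-2*3 + 121)*44 = 2*(-5 + 0)*(6 + (-5 + 0)) + (-6 + 121)*44 = 2*(-5)*(6 - 5) + 115*44 = 2*(-5)*1 + 5060 = -10 + 5060 = 5050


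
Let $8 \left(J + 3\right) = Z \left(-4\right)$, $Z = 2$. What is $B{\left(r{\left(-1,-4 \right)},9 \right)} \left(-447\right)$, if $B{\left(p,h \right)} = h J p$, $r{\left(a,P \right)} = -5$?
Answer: $-80460$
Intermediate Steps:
$J = -4$ ($J = -3 + \frac{2 \left(-4\right)}{8} = -3 + \frac{1}{8} \left(-8\right) = -3 - 1 = -4$)
$B{\left(p,h \right)} = - 4 h p$ ($B{\left(p,h \right)} = h \left(-4\right) p = - 4 h p$)
$B{\left(r{\left(-1,-4 \right)},9 \right)} \left(-447\right) = \left(-4\right) 9 \left(-5\right) \left(-447\right) = 180 \left(-447\right) = -80460$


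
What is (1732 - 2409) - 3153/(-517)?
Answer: -346856/517 ≈ -670.90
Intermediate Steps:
(1732 - 2409) - 3153/(-517) = -677 - 3153*(-1/517) = -677 + 3153/517 = -346856/517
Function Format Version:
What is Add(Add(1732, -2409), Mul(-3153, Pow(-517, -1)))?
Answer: Rational(-346856, 517) ≈ -670.90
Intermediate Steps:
Add(Add(1732, -2409), Mul(-3153, Pow(-517, -1))) = Add(-677, Mul(-3153, Rational(-1, 517))) = Add(-677, Rational(3153, 517)) = Rational(-346856, 517)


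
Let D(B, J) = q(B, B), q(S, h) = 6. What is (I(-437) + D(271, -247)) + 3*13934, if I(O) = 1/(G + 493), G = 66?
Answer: 23370673/559 ≈ 41808.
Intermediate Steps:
I(O) = 1/559 (I(O) = 1/(66 + 493) = 1/559)
D(B, J) = 6
(I(-437) + D(271, -247)) + 3*13934 = (1/559 + 6) + 3*13934 = 3355/559 + 41802 = 23370673/559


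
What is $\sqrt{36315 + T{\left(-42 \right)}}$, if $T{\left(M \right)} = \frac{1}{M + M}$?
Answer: $\frac{\sqrt{64059639}}{42} \approx 190.56$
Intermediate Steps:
$T{\left(M \right)} = \frac{1}{2 M}$
$\sqrt{36315 + T{\left(-42 \right)}} = \sqrt{36315 + \frac{1}{2 \left(-42\right)}} = \sqrt{36315 + \frac{1}{2} \left(- \frac{1}{42}\right)} = \sqrt{36315 - \frac{1}{84}} = \sqrt{\frac{3050459}{84}} = \frac{\sqrt{64059639}}{42}$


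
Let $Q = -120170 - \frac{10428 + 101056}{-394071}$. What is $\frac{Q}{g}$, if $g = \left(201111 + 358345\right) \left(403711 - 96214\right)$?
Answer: $- \frac{23677700293}{33896222303481936} \approx -6.9853 \cdot 10^{-7}$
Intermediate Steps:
$g = 172031041632$ ($g = 559456 \cdot 307497 = 172031041632$)
$Q = - \frac{47355400586}{394071}$ ($Q = -120170 - 111484 \left(- \frac{1}{394071}\right) = -120170 - - \frac{111484}{394071} = -120170 + \frac{111484}{394071} = - \frac{47355400586}{394071} \approx -1.2017 \cdot 10^{5}$)
$\frac{Q}{g} = - \frac{47355400586}{394071 \cdot 172031041632} = \left(- \frac{47355400586}{394071}\right) \frac{1}{172031041632} = - \frac{23677700293}{33896222303481936}$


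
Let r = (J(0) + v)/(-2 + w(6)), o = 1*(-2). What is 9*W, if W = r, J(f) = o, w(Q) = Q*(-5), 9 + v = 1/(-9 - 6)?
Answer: 249/80 ≈ 3.1125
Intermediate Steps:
v = -136/15 (v = -9 + 1/(-9 - 6) = -9 + 1/(-15) = -9 - 1/15 = -136/15 ≈ -9.0667)
w(Q) = -5*Q
o = -2
J(f) = -2
r = 83/240 (r = (-2 - 136/15)/(-2 - 5*6) = -166/(15*(-2 - 30)) = -166/15/(-32) = -166/15*(-1/32) = 83/240 ≈ 0.34583)
W = 83/240 ≈ 0.34583
9*W = 9*(83/240) = 249/80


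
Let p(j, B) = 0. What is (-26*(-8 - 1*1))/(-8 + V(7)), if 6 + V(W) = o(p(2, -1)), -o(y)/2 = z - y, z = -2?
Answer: -117/5 ≈ -23.400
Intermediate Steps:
o(y) = 4 + 2*y (o(y) = -2*(-2 - y) = 4 + 2*y)
V(W) = -2 (V(W) = -6 + (4 + 2*0) = -6 + (4 + 0) = -6 + 4 = -2)
(-26*(-8 - 1*1))/(-8 + V(7)) = (-26*(-8 - 1*1))/(-8 - 2) = -26*(-8 - 1)/(-10) = -26*(-9)*(-1/10) = 234*(-1/10) = -117/5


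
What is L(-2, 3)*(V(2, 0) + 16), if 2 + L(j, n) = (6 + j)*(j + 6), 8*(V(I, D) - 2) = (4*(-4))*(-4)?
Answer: 364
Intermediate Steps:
V(I, D) = 10 (V(I, D) = 2 + ((4*(-4))*(-4))/8 = 2 + (-16*(-4))/8 = 2 + (⅛)*64 = 2 + 8 = 10)
L(j, n) = -2 + (6 + j)² (L(j, n) = -2 + (6 + j)*(j + 6) = -2 + (6 + j)*(6 + j) = -2 + (6 + j)²)
L(-2, 3)*(V(2, 0) + 16) = (-2 + (6 - 2)²)*(10 + 16) = (-2 + 4²)*26 = (-2 + 16)*26 = 14*26 = 364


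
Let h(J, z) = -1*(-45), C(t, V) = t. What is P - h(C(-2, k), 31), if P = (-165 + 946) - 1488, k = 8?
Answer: -752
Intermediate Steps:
h(J, z) = 45
P = -707 (P = 781 - 1488 = -707)
P - h(C(-2, k), 31) = -707 - 1*45 = -707 - 45 = -752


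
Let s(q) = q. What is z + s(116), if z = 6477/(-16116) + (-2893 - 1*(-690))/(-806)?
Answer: 15069261/127348 ≈ 118.33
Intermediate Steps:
z = 296893/127348 (z = 6477*(-1/16116) + (-2893 + 690)*(-1/806) = -127/316 - 2203*(-1/806) = -127/316 + 2203/806 = 296893/127348 ≈ 2.3314)
z + s(116) = 296893/127348 + 116 = 15069261/127348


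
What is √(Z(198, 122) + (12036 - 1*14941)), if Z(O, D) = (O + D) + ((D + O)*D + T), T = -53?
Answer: √36402 ≈ 190.79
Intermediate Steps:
Z(O, D) = -53 + D + O + D*(D + O) (Z(O, D) = (O + D) + ((D + O)*D - 53) = (D + O) + (D*(D + O) - 53) = (D + O) + (-53 + D*(D + O)) = -53 + D + O + D*(D + O))
√(Z(198, 122) + (12036 - 1*14941)) = √((-53 + 122 + 198 + 122² + 122*198) + (12036 - 1*14941)) = √((-53 + 122 + 198 + 14884 + 24156) + (12036 - 14941)) = √(39307 - 2905) = √36402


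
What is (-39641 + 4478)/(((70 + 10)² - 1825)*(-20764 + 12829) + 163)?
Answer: 35163/36302462 ≈ 0.00096861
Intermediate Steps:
(-39641 + 4478)/(((70 + 10)² - 1825)*(-20764 + 12829) + 163) = -35163/((80² - 1825)*(-7935) + 163) = -35163/((6400 - 1825)*(-7935) + 163) = -35163/(4575*(-7935) + 163) = -35163/(-36302625 + 163) = -35163/(-36302462) = -35163*(-1/36302462) = 35163/36302462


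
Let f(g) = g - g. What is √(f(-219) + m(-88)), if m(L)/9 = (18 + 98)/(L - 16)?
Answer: 3*I*√754/26 ≈ 3.1684*I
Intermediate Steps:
m(L) = 1044/(-16 + L) (m(L) = 9*((18 + 98)/(L - 16)) = 9*(116/(-16 + L)) = 1044/(-16 + L))
f(g) = 0
√(f(-219) + m(-88)) = √(0 + 1044/(-16 - 88)) = √(0 + 1044/(-104)) = √(0 + 1044*(-1/104)) = √(0 - 261/26) = √(-261/26) = 3*I*√754/26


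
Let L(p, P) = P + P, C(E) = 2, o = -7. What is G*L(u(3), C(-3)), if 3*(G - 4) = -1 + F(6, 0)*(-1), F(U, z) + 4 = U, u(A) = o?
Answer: 12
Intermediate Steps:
u(A) = -7
F(U, z) = -4 + U
L(p, P) = 2*P
G = 3 (G = 4 + (-1 + (-4 + 6)*(-1))/3 = 4 + (-1 + 2*(-1))/3 = 4 + (-1 - 2)/3 = 4 + (⅓)*(-3) = 4 - 1 = 3)
G*L(u(3), C(-3)) = 3*(2*2) = 3*4 = 12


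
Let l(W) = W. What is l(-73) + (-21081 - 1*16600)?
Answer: -37754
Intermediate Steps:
l(-73) + (-21081 - 1*16600) = -73 + (-21081 - 1*16600) = -73 + (-21081 - 16600) = -73 - 37681 = -37754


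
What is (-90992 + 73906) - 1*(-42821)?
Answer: 25735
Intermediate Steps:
(-90992 + 73906) - 1*(-42821) = -17086 + 42821 = 25735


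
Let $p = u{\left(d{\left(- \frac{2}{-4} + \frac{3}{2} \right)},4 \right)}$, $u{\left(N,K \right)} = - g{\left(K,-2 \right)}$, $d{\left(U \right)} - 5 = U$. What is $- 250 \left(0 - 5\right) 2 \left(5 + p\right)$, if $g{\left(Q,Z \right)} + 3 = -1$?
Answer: $22500$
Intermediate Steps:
$g{\left(Q,Z \right)} = -4$ ($g{\left(Q,Z \right)} = -3 - 1 = -4$)
$d{\left(U \right)} = 5 + U$
$u{\left(N,K \right)} = 4$ ($u{\left(N,K \right)} = \left(-1\right) \left(-4\right) = 4$)
$p = 4$
$- 250 \left(0 - 5\right) 2 \left(5 + p\right) = - 250 \left(0 - 5\right) 2 \left(5 + 4\right) = - 250 \left(- 5 \cdot 2 \cdot 9\right) = - 250 \left(\left(-5\right) 18\right) = \left(-250\right) \left(-90\right) = 22500$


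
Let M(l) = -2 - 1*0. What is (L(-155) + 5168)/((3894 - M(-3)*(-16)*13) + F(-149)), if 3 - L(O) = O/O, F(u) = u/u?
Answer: 5170/3479 ≈ 1.4861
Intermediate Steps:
M(l) = -2 (M(l) = -2 + 0 = -2)
F(u) = 1
L(O) = 2 (L(O) = 3 - O/O = 3 - 1*1 = 3 - 1 = 2)
(L(-155) + 5168)/((3894 - M(-3)*(-16)*13) + F(-149)) = (2 + 5168)/((3894 - (-2*(-16))*13) + 1) = 5170/((3894 - 32*13) + 1) = 5170/((3894 - 1*416) + 1) = 5170/((3894 - 416) + 1) = 5170/(3478 + 1) = 5170/3479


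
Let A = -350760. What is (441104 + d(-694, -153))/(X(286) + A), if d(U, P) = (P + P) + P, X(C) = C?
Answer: -440645/350474 ≈ -1.2573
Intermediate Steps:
d(U, P) = 3*P (d(U, P) = 2*P + P = 3*P)
(441104 + d(-694, -153))/(X(286) + A) = (441104 + 3*(-153))/(286 - 350760) = (441104 - 459)/(-350474) = 440645*(-1/350474) = -440645/350474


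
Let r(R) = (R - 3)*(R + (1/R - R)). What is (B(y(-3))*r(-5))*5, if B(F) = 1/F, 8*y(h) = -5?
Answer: -64/5 ≈ -12.800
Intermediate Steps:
y(h) = -5/8 (y(h) = (1/8)*(-5) = -5/8)
r(R) = (-3 + R)/R
(B(y(-3))*r(-5))*5 = (((-3 - 5)/(-5))/(-5/8))*5 = -(-8)*(-8)/25*5 = -8/5*8/5*5 = -64/25*5 = -64/5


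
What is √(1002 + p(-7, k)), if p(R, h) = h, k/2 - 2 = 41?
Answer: 8*√17 ≈ 32.985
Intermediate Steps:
k = 86 (k = 4 + 2*41 = 4 + 82 = 86)
√(1002 + p(-7, k)) = √(1002 + 86) = √1088 = 8*√17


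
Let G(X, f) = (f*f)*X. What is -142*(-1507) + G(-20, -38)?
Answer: 185114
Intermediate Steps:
G(X, f) = X*f² (G(X, f) = f²*X = X*f²)
-142*(-1507) + G(-20, -38) = -142*(-1507) - 20*(-38)² = 213994 - 20*1444 = 213994 - 28880 = 185114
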